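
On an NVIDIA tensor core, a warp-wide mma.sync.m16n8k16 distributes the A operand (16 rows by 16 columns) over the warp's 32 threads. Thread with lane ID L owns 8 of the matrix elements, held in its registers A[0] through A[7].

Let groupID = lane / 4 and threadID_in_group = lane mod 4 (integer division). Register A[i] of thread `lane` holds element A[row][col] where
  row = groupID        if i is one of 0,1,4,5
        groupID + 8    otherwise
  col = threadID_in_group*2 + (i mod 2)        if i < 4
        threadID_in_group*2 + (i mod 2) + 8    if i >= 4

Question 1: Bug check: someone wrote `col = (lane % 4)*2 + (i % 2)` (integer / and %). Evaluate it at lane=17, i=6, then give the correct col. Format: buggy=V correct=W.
buggy=2 correct=10

`(lane % 4)*2 + (i % 2)`[17,6]->2
lane 17: gid=4 (17/4), tid=1 (17%4)
i=6: r=4+8=12, c=1*2+0+8=10
col: 2 vs 10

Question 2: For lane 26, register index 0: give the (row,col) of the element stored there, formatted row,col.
26: gr=6,th=2
[0] (6+0,2*2+0+0) = (6,4)

6,4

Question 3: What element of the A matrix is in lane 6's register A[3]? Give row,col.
lane 6: g=1 (6/4), t=2 (6%4)
i=3: r=1+8=9, c=2*2+1+0=5

9,5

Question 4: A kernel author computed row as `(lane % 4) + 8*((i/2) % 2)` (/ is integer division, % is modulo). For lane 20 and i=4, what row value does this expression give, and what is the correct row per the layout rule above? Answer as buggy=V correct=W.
buggy=0 correct=5

`(lane % 4) + 8*((i/2) % 2)`[20,4]→0
lane 20: G=5 (20/4), T=0 (20%4)
i=4: r=5+0=5, c=0*2+0+8=8
row: 0 vs 5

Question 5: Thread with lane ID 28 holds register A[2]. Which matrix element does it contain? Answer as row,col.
28: G=7,T=0
[2] (7+8,0*2+0+0) = (15,0)

15,0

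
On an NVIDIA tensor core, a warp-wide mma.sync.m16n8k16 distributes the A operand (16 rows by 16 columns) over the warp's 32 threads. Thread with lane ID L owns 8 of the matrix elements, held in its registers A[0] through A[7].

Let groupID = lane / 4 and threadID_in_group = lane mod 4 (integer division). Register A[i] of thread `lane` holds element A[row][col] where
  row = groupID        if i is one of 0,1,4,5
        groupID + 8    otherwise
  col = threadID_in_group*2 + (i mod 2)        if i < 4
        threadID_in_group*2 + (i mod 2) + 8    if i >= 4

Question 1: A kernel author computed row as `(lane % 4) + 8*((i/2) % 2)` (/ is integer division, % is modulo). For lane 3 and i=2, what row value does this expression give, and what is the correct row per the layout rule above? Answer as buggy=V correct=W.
`(lane % 4) + 8*((i/2) % 2)`[3,2]⇒11
L=3⇒gr=3>>2=0, th=3&3=3
[2]⇒row 0+8=8  col 3·2+0+0=6
row: 11 vs 8

buggy=11 correct=8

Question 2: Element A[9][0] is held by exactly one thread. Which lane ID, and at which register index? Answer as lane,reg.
r: 9->gid=1,r8=1  c: 0->c8=0,tid=0,i&1=0
L=1*4+0=4  i=0*4+1*2+0=2

4,2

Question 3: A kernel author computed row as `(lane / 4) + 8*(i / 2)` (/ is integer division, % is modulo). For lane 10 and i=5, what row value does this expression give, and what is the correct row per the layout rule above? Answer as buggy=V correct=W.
buggy=18 correct=2

`(lane / 4) + 8*(i / 2)`[10,5]⇒18
L=10⇒gr=10>>2=2, th=10&3=2
[5]⇒row 2+0=2  col 2·2+1+8=13
row: 18 vs 2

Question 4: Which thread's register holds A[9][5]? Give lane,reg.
6,3

r:9=>grp=1,rB=1  c:5=>cB=0,tig=2,lo=1
L=1*4+2=6  i=0*4+1*2+1=3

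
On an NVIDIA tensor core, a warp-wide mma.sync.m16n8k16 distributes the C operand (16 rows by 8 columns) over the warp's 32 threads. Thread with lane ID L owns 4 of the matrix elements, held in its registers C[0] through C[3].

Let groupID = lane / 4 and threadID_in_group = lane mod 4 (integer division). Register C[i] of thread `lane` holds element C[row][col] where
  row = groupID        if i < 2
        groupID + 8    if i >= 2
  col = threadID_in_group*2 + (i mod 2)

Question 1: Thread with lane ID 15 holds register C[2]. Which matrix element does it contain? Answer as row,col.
11,6

15: gr=3,th=3
[2] (3+8,3*2+0) = (11,6)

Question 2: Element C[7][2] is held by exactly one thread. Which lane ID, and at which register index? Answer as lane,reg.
29,0

r=7->g=7,rb=0  c=2->t=1,b0=0
L=7*4+1=29  i=0*2+0=0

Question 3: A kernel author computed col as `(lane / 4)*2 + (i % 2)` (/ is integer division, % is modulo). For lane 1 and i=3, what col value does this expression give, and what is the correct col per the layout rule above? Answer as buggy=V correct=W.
`(lane / 4)*2 + (i % 2)`[1,3]->1
lane 1->1/4=0, 1 mod 4=1
i=3  r:0+8->8  c:2·1+1->3
col: 1 vs 3

buggy=1 correct=3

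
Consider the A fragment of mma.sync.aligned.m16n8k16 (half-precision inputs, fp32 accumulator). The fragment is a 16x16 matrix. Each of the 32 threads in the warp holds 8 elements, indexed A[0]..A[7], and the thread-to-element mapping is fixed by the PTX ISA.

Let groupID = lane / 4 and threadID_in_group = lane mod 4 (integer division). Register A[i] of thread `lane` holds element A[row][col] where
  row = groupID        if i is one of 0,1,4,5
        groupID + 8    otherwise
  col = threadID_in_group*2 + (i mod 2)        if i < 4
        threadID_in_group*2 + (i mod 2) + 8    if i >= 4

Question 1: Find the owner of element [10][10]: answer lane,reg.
9,6

r: 10->gid=2,r8=1  c: 10->c8=1,tid=1,i&1=0
L=2*4+1=9  i=1*4+1*2+0=6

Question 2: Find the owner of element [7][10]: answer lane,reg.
29,4

r=7⇒gr=7,Rb=0  c=10⇒Cb=1,th=1,odd=0
L=7*4+1=29  i=1*4+0*2+0=4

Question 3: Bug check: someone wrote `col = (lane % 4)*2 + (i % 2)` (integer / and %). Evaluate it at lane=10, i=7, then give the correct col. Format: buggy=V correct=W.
buggy=5 correct=13

`(lane % 4)*2 + (i % 2)`[10,7]⇒5
L=10⇒gr=10>>2=2, th=10&3=2
[7]⇒row 2+8=10  col 2·2+1+8=13
col: 5 vs 13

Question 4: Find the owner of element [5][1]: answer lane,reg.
20,1

r: 5->gid=5,r8=0  c: 1->c8=0,tid=0,i&1=1
L=5*4+0=20  i=0*4+0*2+1=1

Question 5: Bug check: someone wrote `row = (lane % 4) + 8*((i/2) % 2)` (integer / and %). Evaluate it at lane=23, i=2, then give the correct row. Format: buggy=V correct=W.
`(lane % 4) + 8*((i/2) % 2)`[23,2]→11
L=23→G=23>>2=5, T=23&3=3
[2]→row 5+8=13  col 3·2+0+0=6
row: 11 vs 13

buggy=11 correct=13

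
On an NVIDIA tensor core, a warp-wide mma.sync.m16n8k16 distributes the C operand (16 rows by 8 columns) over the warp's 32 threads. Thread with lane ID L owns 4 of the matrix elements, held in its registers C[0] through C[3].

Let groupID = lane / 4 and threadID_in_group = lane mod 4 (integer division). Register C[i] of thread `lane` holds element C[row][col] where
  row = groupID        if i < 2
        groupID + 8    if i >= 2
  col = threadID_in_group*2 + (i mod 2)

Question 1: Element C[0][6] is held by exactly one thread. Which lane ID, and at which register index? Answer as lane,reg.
r=0→G=0,rhi=0  c=6→T=3,p=0
L=0*4+3=3  i=0*2+0=0

3,0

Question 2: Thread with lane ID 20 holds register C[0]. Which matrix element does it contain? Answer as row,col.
lane 20: grp=5 (20/4), tig=0 (20%4)
i=0: r=5+0=5, c=0*2+0=0

5,0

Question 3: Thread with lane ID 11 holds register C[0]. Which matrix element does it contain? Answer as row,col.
11: G=2,T=3
[0] (2+0,3*2+0) = (2,6)

2,6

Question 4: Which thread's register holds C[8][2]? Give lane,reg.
r:8=>grp=0,rB=1  c:2=>tig=1,lo=0
L=0*4+1=1  i=1*2+0=2

1,2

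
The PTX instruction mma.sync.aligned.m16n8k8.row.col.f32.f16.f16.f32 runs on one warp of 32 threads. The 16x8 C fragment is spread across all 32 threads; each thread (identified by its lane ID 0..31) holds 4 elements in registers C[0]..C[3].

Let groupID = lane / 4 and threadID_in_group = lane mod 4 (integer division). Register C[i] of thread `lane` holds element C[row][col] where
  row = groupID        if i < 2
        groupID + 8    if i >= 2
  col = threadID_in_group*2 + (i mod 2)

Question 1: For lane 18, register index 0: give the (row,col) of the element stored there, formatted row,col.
lane 18: gr=4 (18/4), th=2 (18%4)
i=0: r=4+0=4, c=2*2+0=4

4,4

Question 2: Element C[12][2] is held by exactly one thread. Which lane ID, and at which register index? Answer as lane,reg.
17,2

r=12→G=4,rhi=1  c=2→T=1,p=0
L=4*4+1=17  i=1*2+0=2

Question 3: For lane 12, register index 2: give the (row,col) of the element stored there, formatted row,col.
12: gr=3,th=0
[2] (3+8,0*2+0) = (11,0)

11,0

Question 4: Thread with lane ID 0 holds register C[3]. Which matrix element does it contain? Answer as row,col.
lane 0: gr=0 (0/4), th=0 (0%4)
i=3: r=0+8=8, c=0*2+1=1

8,1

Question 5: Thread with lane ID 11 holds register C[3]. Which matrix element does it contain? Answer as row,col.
lane 11: gid=2 (11/4), tid=3 (11%4)
i=3: r=2+8=10, c=3*2+1=7

10,7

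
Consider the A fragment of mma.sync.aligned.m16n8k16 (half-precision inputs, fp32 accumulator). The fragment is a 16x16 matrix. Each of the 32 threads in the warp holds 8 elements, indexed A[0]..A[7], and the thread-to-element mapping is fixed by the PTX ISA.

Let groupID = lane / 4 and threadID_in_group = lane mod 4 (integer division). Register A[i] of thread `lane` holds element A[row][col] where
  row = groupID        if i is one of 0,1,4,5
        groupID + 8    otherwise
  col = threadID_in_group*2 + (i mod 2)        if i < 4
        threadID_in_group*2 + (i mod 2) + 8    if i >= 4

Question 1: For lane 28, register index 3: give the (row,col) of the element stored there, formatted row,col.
L=28⇒gr=28>>2=7, th=28&3=0
[3]⇒row 7+8=15  col 0·2+1+0=1

15,1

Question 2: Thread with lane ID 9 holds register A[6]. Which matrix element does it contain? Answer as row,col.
10,10

lane 9=>9/4=2, 9 mod 4=1
i=6  r:2+8=>10  c:2·1+0+8=>10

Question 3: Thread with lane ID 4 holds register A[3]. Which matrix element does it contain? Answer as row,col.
lane 4→4/4=1, 4 mod 4=0
i=3  r:1+8→9  c:2·0+1+0→1

9,1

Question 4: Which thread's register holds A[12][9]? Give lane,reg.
r=12⇒gr=4,Rb=1  c=9⇒Cb=1,th=0,odd=1
L=4*4+0=16  i=1*4+1*2+1=7

16,7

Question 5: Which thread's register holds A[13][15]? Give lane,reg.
r=13→G=5,rhi=1  c=15→chi=1,T=3,p=1
L=5*4+3=23  i=1*4+1*2+1=7

23,7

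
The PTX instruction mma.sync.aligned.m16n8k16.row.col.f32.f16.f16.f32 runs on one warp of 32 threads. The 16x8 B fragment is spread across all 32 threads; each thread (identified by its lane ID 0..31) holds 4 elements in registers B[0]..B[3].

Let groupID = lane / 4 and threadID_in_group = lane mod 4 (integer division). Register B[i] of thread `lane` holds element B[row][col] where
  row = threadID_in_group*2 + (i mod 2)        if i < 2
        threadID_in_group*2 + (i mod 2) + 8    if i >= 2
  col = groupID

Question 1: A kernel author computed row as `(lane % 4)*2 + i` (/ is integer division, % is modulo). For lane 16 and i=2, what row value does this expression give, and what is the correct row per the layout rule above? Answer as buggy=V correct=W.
buggy=2 correct=8

`(lane % 4)*2 + i`[16,2]⇒2
lane 16: gr=4 (16/4), th=0 (16%4)
i=2: r=0*2+0+8=8, c=gr=4
row: 2 vs 8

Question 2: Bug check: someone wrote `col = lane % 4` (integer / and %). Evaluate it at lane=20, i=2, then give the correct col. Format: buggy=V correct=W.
`lane % 4`[20,2]⇒0
20: gr=5,th=0
[2] (0*2+0+8,5) = (8,5)
col: 0 vs 5

buggy=0 correct=5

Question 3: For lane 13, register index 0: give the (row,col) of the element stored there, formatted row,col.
2,3

L=13->gid=13>>2=3, tid=13&3=1
[0]->row 1·2+0+0=2  col gid=3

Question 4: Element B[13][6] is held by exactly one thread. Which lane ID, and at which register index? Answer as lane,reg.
c=6⇒gr=6  r=13⇒Rb=1,th=2,odd=1
L=6*4+2=26  i=1*2+1=3

26,3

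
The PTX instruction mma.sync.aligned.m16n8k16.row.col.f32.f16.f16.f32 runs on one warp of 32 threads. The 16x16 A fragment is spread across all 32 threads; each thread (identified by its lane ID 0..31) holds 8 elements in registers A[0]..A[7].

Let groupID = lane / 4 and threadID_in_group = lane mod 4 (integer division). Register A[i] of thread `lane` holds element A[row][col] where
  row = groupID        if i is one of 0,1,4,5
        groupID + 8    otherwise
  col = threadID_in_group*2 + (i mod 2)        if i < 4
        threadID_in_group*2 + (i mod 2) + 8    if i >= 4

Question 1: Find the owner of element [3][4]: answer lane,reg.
14,0

r: 3->gid=3,r8=0  c: 4->c8=0,tid=2,i&1=0
L=3*4+2=14  i=0*4+0*2+0=0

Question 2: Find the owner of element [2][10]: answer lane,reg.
r:2=>grp=2,rB=0  c:10=>cB=1,tig=1,lo=0
L=2*4+1=9  i=1*4+0*2+0=4

9,4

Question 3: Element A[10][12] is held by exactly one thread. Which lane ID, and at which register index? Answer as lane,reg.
r:10=>grp=2,rB=1  c:12=>cB=1,tig=2,lo=0
L=2*4+2=10  i=1*4+1*2+0=6

10,6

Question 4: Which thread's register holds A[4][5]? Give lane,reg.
18,1

r=4->g=4,rb=0  c=5->cb=0,t=2,b0=1
L=4*4+2=18  i=0*4+0*2+1=1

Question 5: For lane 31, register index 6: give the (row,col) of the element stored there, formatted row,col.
lane 31->31/4=7, 31 mod 4=3
i=6  r:7+8->15  c:2·3+0+8->14

15,14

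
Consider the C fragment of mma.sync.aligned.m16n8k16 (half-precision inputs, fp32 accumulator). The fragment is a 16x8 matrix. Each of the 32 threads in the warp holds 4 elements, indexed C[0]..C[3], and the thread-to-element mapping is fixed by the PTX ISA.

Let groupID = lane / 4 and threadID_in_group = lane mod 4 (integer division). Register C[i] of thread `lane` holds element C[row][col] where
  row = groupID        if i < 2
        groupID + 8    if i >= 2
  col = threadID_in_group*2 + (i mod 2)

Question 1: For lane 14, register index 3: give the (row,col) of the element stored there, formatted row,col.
lane 14->14/4=3, 14 mod 4=2
i=3  r:3+8->11  c:2·2+1->5

11,5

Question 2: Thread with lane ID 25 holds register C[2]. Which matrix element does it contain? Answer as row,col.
14,2

lane 25->25/4=6, 25 mod 4=1
i=2  r:6+8->14  c:2·1+0->2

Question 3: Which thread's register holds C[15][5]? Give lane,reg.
r:15=>grp=7,rB=1  c:5=>tig=2,lo=1
L=7*4+2=30  i=1*2+1=3

30,3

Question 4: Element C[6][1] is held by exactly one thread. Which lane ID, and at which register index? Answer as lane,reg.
r=6→G=6,rhi=0  c=1→T=0,p=1
L=6*4+0=24  i=0*2+1=1

24,1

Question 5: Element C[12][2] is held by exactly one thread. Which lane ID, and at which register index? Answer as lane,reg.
17,2

r=12⇒gr=4,Rb=1  c=2⇒th=1,odd=0
L=4*4+1=17  i=1*2+0=2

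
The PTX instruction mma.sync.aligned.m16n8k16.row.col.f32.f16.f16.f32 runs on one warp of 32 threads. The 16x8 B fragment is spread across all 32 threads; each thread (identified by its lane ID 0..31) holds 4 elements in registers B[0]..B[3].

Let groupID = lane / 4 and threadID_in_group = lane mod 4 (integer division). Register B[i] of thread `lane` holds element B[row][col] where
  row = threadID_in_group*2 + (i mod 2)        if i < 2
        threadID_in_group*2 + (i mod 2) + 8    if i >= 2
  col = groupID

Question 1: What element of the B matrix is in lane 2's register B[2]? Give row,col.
lane 2->2/4=0, 2 mod 4=2
i=2  r:2·2+0+8->12  c:0

12,0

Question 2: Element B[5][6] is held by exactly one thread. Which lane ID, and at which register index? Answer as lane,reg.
c:6=>grp=6  r:5=>rB=0,tig=2,lo=1
L=6*4+2=26  i=0*2+1=1

26,1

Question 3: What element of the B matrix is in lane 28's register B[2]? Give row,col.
lane 28: G=7 (28/4), T=0 (28%4)
i=2: r=0*2+0+8=8, c=G=7

8,7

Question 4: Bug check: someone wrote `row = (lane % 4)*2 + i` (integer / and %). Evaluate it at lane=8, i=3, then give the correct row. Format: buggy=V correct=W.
buggy=3 correct=9

`(lane % 4)*2 + i`[8,3]→3
L=8→G=8>>2=2, T=8&3=0
[3]→row 0·2+1+8=9  col G=2
row: 3 vs 9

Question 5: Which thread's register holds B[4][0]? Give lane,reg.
2,0

c=0->g=0  r=4->rb=0,t=2,b0=0
L=0*4+2=2  i=0*2+0=0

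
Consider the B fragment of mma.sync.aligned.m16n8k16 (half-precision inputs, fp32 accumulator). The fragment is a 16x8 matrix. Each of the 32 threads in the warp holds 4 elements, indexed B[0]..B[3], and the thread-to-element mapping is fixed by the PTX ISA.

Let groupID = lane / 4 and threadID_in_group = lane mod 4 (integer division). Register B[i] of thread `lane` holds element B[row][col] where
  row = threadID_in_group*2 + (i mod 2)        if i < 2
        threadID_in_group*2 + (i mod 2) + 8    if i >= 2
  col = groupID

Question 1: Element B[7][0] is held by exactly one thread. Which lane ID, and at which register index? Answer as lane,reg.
c=0→G=0  r=7→rhi=0,T=3,p=1
L=0*4+3=3  i=0*2+1=1

3,1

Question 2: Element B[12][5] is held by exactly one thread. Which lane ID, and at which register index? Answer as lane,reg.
22,2

c:5=>grp=5  r:12=>rB=1,tig=2,lo=0
L=5*4+2=22  i=1*2+0=2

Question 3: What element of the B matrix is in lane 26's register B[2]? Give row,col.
lane 26=>26/4=6, 26 mod 4=2
i=2  r:2·2+0+8=>12  c:6

12,6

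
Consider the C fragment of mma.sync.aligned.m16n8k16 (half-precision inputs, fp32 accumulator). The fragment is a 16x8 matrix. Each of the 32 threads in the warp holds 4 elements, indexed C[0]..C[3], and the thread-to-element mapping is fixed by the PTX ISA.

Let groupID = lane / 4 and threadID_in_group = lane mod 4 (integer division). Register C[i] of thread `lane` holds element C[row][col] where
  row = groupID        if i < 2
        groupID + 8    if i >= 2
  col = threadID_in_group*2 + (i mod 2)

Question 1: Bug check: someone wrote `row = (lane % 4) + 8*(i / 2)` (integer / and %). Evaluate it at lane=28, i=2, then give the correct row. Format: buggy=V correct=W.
`(lane % 4) + 8*(i / 2)`[28,2]⇒8
28: gr=7,th=0
[2] (7+8,0*2+0) = (15,0)
row: 8 vs 15

buggy=8 correct=15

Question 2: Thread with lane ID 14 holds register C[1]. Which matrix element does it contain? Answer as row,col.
3,5

14: G=3,T=2
[1] (3+0,2*2+1) = (3,5)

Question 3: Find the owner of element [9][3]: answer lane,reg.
5,3

r=9→G=1,rhi=1  c=3→T=1,p=1
L=1*4+1=5  i=1*2+1=3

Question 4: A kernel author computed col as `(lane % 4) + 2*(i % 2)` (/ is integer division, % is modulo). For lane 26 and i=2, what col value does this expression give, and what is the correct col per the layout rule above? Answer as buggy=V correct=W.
buggy=2 correct=4

`(lane % 4) + 2*(i % 2)`[26,2]⇒2
lane 26: gr=6 (26/4), th=2 (26%4)
i=2: r=6+8=14, c=2*2+0=4
col: 2 vs 4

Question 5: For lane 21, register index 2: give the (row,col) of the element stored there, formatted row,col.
21: G=5,T=1
[2] (5+8,1*2+0) = (13,2)

13,2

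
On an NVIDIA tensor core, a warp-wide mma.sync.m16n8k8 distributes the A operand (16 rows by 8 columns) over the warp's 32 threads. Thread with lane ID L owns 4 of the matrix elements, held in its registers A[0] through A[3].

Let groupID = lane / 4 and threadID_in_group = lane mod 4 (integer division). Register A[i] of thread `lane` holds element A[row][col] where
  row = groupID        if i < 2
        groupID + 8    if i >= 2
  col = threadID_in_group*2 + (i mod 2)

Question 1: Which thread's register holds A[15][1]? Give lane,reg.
r:15=>grp=7,rB=1  c:1=>tig=0,lo=1
L=7*4+0=28  i=1*2+1=3

28,3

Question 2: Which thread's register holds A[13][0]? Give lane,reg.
20,2

r=13->g=5,rb=1  c=0->t=0,b0=0
L=5*4+0=20  i=1*2+0=2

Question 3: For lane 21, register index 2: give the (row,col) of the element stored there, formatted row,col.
lane 21: g=5 (21/4), t=1 (21%4)
i=2: r=5+8=13, c=1*2+0=2

13,2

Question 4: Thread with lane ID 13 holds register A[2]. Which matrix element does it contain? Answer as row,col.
L=13→G=13>>2=3, T=13&3=1
[2]→row 3+8=11  col 1·2+0=2

11,2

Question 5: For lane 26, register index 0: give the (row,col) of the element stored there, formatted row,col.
lane 26: grp=6 (26/4), tig=2 (26%4)
i=0: r=6+0=6, c=2*2+0=4

6,4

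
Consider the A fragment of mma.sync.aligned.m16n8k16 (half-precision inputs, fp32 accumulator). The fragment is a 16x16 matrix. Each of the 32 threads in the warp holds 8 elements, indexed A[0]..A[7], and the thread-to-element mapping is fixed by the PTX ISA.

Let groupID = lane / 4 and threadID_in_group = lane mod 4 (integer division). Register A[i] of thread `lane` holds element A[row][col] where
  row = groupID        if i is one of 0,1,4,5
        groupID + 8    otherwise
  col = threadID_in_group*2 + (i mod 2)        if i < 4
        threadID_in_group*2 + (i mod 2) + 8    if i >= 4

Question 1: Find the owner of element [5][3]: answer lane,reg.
r=5->g=5,rb=0  c=3->cb=0,t=1,b0=1
L=5*4+1=21  i=0*4+0*2+1=1

21,1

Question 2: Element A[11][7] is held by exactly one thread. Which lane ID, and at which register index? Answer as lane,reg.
r=11→G=3,rhi=1  c=7→chi=0,T=3,p=1
L=3*4+3=15  i=0*4+1*2+1=3

15,3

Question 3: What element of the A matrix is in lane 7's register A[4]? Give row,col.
1,14

L=7→G=7>>2=1, T=7&3=3
[4]→row 1+0=1  col 3·2+0+8=14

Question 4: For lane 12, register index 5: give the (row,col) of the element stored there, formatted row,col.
lane 12: gr=3 (12/4), th=0 (12%4)
i=5: r=3+0=3, c=0*2+1+8=9

3,9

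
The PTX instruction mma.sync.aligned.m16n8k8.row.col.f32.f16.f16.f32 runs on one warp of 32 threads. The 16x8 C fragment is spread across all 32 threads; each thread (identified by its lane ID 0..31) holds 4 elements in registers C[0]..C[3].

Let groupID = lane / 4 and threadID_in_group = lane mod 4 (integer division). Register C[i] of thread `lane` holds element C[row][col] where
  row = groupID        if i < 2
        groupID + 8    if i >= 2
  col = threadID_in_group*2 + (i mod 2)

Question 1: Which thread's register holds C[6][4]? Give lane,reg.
r=6→G=6,rhi=0  c=4→T=2,p=0
L=6*4+2=26  i=0*2+0=0

26,0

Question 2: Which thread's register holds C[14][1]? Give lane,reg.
r=14->g=6,rb=1  c=1->t=0,b0=1
L=6*4+0=24  i=1*2+1=3

24,3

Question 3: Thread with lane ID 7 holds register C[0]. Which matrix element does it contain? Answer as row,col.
1,6

lane 7: g=1 (7/4), t=3 (7%4)
i=0: r=1+0=1, c=3*2+0=6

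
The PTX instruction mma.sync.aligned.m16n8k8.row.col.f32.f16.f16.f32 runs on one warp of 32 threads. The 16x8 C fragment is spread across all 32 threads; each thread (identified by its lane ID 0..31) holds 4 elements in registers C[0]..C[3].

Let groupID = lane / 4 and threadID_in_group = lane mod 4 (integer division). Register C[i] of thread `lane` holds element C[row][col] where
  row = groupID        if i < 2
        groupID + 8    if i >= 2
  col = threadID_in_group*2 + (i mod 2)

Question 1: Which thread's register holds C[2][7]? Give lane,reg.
11,1

r:2=>grp=2,rB=0  c:7=>tig=3,lo=1
L=2*4+3=11  i=0*2+1=1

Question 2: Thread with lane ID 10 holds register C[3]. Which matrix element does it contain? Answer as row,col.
L=10=>grp=10>>2=2, tig=10&3=2
[3]=>row 2+8=10  col 2·2+1=5

10,5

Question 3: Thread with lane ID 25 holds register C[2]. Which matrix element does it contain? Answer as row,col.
14,2

lane 25: gid=6 (25/4), tid=1 (25%4)
i=2: r=6+8=14, c=1*2+0=2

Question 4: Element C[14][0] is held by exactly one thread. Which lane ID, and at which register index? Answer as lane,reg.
24,2

r=14->g=6,rb=1  c=0->t=0,b0=0
L=6*4+0=24  i=1*2+0=2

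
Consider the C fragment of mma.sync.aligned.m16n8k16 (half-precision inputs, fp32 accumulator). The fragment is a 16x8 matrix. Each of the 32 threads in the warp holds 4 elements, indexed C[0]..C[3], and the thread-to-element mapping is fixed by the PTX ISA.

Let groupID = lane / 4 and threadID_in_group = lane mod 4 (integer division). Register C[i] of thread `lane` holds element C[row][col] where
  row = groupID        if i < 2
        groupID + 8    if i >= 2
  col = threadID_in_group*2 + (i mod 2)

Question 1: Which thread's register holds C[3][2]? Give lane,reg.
13,0

r=3→G=3,rhi=0  c=2→T=1,p=0
L=3*4+1=13  i=0*2+0=0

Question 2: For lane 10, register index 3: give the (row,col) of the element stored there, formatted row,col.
10,5

lane 10->10/4=2, 10 mod 4=2
i=3  r:2+8->10  c:2·2+1->5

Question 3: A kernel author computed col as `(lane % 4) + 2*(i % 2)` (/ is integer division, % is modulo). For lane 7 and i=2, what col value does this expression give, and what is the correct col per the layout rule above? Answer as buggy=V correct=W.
buggy=3 correct=6

`(lane % 4) + 2*(i % 2)`[7,2]=>3
7: grp=1,tig=3
[2] (1+8,3*2+0) = (9,6)
col: 3 vs 6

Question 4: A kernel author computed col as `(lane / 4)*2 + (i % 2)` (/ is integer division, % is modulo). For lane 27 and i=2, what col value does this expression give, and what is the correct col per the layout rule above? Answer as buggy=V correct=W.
buggy=12 correct=6

`(lane / 4)*2 + (i % 2)`[27,2]→12
27: G=6,T=3
[2] (6+8,3*2+0) = (14,6)
col: 12 vs 6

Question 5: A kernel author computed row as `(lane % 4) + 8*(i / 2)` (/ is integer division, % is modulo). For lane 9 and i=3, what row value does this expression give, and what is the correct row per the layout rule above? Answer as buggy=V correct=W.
`(lane % 4) + 8*(i / 2)`[9,3]⇒9
L=9⇒gr=9>>2=2, th=9&3=1
[3]⇒row 2+8=10  col 1·2+1=3
row: 9 vs 10

buggy=9 correct=10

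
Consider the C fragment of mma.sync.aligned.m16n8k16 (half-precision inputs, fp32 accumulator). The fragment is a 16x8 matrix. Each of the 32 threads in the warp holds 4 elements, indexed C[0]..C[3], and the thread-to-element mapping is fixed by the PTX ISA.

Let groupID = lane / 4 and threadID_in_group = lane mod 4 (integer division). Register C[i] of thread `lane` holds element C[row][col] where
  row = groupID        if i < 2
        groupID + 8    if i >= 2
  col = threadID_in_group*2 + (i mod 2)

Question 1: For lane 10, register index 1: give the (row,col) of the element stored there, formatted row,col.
L=10=>grp=10>>2=2, tig=10&3=2
[1]=>row 2+0=2  col 2·2+1=5

2,5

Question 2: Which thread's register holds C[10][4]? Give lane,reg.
10,2

r=10->g=2,rb=1  c=4->t=2,b0=0
L=2*4+2=10  i=1*2+0=2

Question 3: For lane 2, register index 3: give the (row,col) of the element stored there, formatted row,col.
lane 2=>2/4=0, 2 mod 4=2
i=3  r:0+8=>8  c:2·2+1=>5

8,5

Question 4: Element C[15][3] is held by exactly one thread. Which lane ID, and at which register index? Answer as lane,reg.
r=15->g=7,rb=1  c=3->t=1,b0=1
L=7*4+1=29  i=1*2+1=3

29,3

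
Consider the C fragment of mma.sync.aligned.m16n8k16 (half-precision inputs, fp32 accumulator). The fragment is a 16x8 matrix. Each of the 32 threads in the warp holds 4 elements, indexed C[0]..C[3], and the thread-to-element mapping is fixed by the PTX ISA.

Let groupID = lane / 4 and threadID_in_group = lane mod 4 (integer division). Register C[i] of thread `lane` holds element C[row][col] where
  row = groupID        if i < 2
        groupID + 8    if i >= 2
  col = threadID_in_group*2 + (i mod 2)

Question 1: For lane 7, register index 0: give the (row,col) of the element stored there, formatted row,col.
7: g=1,t=3
[0] (1+0,3*2+0) = (1,6)

1,6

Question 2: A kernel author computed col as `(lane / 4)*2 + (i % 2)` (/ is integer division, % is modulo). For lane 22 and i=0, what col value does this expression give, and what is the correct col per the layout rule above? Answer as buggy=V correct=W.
`(lane / 4)*2 + (i % 2)`[22,0]⇒10
lane 22⇒22/4=5, 22 mod 4=2
i=0  r:5+0⇒5  c:2·2+0⇒4
col: 10 vs 4

buggy=10 correct=4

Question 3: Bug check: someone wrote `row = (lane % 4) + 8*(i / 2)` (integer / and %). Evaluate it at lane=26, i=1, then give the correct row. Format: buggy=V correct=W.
buggy=2 correct=6

`(lane % 4) + 8*(i / 2)`[26,1]→2
26: G=6,T=2
[1] (6+0,2*2+1) = (6,5)
row: 2 vs 6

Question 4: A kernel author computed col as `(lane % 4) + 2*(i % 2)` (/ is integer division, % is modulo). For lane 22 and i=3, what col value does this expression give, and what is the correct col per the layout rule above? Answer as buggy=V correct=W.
buggy=4 correct=5

`(lane % 4) + 2*(i % 2)`[22,3]=>4
lane 22: grp=5 (22/4), tig=2 (22%4)
i=3: r=5+8=13, c=2*2+1=5
col: 4 vs 5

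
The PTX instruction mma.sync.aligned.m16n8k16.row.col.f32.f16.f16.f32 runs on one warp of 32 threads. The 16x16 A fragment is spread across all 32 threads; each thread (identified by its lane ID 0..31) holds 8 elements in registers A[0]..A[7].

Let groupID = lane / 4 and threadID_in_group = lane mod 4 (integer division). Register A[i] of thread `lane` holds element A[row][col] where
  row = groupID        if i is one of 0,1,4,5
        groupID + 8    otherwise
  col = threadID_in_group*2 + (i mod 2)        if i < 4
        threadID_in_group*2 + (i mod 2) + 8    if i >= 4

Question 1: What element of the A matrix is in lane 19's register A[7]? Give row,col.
12,15

lane 19: grp=4 (19/4), tig=3 (19%4)
i=7: r=4+8=12, c=3*2+1+8=15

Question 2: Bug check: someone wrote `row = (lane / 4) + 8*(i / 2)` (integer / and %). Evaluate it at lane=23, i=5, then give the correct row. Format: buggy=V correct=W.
buggy=21 correct=5

`(lane / 4) + 8*(i / 2)`[23,5]→21
lane 23→23/4=5, 23 mod 4=3
i=5  r:5+0→5  c:2·3+1+8→15
row: 21 vs 5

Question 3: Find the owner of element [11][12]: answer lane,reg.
14,6

r=11->g=3,rb=1  c=12->cb=1,t=2,b0=0
L=3*4+2=14  i=1*4+1*2+0=6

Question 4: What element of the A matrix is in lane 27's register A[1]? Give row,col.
6,7

L=27->gid=27>>2=6, tid=27&3=3
[1]->row 6+0=6  col 3·2+1+0=7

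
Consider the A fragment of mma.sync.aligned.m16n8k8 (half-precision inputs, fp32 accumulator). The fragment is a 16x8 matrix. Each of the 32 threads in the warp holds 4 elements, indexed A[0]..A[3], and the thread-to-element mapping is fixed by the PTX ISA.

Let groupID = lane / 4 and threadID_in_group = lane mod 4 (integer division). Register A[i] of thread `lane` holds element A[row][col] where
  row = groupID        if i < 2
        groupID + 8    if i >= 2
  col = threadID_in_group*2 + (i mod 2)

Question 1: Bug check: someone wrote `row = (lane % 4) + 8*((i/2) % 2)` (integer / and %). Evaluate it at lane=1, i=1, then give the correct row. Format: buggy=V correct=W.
buggy=1 correct=0

`(lane % 4) + 8*((i/2) % 2)`[1,1]=>1
1: grp=0,tig=1
[1] (0+0,1*2+1) = (0,3)
row: 1 vs 0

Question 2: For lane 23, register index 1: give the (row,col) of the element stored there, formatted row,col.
L=23->gid=23>>2=5, tid=23&3=3
[1]->row 5+0=5  col 3·2+1=7

5,7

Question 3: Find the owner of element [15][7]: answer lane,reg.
31,3

r=15→G=7,rhi=1  c=7→T=3,p=1
L=7*4+3=31  i=1*2+1=3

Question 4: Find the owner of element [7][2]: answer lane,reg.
29,0

r:7=>grp=7,rB=0  c:2=>tig=1,lo=0
L=7*4+1=29  i=0*2+0=0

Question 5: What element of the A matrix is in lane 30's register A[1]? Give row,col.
L=30->gid=30>>2=7, tid=30&3=2
[1]->row 7+0=7  col 2·2+1=5

7,5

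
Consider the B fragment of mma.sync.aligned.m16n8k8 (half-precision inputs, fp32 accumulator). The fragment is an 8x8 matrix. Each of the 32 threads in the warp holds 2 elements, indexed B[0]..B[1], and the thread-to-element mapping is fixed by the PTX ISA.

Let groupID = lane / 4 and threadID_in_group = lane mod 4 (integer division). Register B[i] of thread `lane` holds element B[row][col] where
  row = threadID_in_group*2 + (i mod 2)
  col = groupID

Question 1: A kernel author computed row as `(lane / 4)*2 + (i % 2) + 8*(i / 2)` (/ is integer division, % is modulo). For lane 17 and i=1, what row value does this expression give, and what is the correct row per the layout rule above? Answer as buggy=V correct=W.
`(lane / 4)*2 + (i % 2) + 8*(i / 2)`[17,1]->9
lane 17: g=4 (17/4), t=1 (17%4)
i=1: r=1*2+1=3, c=g=4
row: 9 vs 3

buggy=9 correct=3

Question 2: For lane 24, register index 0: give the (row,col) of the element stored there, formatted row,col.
lane 24: gr=6 (24/4), th=0 (24%4)
i=0: r=0*2+0=0, c=gr=6

0,6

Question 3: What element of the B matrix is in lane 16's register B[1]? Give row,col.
1,4

lane 16→16/4=4, 16 mod 4=0
i=1  r:2·0+1→1  c:4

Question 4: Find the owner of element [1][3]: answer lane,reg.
12,1

c=3⇒gr=3  r=1⇒th=0,odd=1
L=3*4+0=12  i=1=1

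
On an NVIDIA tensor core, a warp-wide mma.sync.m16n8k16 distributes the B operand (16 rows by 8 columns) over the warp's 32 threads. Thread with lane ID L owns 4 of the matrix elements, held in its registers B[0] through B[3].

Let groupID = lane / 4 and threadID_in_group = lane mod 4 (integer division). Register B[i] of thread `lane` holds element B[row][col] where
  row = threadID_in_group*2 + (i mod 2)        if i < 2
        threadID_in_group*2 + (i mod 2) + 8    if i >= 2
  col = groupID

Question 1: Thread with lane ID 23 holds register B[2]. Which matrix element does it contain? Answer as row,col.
lane 23=>23/4=5, 23 mod 4=3
i=2  r:2·3+0+8=>14  c:5

14,5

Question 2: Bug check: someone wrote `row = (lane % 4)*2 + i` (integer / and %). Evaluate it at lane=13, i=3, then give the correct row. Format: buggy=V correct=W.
buggy=5 correct=11

`(lane % 4)*2 + i`[13,3]->5
13: g=3,t=1
[3] (1*2+1+8,3) = (11,3)
row: 5 vs 11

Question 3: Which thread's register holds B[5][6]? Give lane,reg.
c: 6->gid=6  r: 5->r8=0,tid=2,i&1=1
L=6*4+2=26  i=0*2+1=1

26,1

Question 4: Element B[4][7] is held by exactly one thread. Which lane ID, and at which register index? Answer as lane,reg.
c: 7->gid=7  r: 4->r8=0,tid=2,i&1=0
L=7*4+2=30  i=0*2+0=0

30,0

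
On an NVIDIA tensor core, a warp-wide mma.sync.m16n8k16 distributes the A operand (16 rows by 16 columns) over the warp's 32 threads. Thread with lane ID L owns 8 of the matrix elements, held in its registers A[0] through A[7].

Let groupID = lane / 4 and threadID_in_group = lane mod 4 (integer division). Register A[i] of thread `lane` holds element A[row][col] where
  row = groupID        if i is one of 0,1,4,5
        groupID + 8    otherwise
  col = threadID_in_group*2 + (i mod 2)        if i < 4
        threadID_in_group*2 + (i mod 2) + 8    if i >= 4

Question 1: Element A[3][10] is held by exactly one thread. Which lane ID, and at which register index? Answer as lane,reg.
r=3->g=3,rb=0  c=10->cb=1,t=1,b0=0
L=3*4+1=13  i=1*4+0*2+0=4

13,4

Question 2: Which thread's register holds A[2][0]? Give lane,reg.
r=2→G=2,rhi=0  c=0→chi=0,T=0,p=0
L=2*4+0=8  i=0*4+0*2+0=0

8,0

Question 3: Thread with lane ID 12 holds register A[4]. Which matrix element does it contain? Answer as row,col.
3,8

lane 12: g=3 (12/4), t=0 (12%4)
i=4: r=3+0=3, c=0*2+0+8=8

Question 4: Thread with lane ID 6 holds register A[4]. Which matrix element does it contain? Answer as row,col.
lane 6: G=1 (6/4), T=2 (6%4)
i=4: r=1+0=1, c=2*2+0+8=12

1,12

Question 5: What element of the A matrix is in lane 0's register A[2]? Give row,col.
8,0

L=0=>grp=0>>2=0, tig=0&3=0
[2]=>row 0+8=8  col 0·2+0+0=0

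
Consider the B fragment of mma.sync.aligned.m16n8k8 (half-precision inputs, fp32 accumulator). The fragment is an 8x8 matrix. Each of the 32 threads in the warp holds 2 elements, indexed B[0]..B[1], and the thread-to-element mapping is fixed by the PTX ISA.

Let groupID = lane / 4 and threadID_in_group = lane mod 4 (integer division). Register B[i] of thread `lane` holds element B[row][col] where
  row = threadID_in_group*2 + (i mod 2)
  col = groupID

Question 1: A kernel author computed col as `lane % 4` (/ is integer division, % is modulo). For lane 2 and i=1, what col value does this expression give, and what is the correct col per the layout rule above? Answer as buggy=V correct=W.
buggy=2 correct=0

`lane % 4`[2,1]⇒2
2: gr=0,th=2
[1] (2*2+1,0) = (5,0)
col: 2 vs 0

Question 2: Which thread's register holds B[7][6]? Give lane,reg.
c:6=>grp=6  r:7=>tig=3,lo=1
L=6*4+3=27  i=1=1

27,1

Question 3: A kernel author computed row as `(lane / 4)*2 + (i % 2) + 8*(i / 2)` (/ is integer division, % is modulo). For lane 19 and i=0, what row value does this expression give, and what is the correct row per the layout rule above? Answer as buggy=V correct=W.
buggy=8 correct=6

`(lane / 4)*2 + (i % 2) + 8*(i / 2)`[19,0]->8
L=19->gid=19>>2=4, tid=19&3=3
[0]->row 3·2+0=6  col gid=4
row: 8 vs 6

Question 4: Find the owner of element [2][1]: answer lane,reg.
5,0

c: 1->gid=1  r: 2->tid=1,i&1=0
L=1*4+1=5  i=0=0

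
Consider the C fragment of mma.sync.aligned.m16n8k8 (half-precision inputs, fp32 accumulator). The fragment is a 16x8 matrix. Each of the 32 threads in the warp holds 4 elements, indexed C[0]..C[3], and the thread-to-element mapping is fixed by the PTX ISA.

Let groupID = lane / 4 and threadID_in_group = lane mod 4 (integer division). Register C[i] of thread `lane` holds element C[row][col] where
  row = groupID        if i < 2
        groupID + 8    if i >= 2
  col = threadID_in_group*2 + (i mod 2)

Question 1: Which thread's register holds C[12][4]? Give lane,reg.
r: 12->gid=4,r8=1  c: 4->tid=2,i&1=0
L=4*4+2=18  i=1*2+0=2

18,2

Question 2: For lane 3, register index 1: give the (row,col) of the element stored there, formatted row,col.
0,7

3: gid=0,tid=3
[1] (0+0,3*2+1) = (0,7)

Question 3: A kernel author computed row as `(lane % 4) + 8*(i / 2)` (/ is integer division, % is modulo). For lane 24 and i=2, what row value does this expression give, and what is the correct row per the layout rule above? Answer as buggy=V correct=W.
buggy=8 correct=14

`(lane % 4) + 8*(i / 2)`[24,2]->8
lane 24: gid=6 (24/4), tid=0 (24%4)
i=2: r=6+8=14, c=0*2+0=0
row: 8 vs 14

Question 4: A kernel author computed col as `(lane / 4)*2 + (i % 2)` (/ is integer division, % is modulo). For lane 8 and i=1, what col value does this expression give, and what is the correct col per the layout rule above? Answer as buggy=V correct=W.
buggy=5 correct=1

`(lane / 4)*2 + (i % 2)`[8,1]=>5
lane 8=>8/4=2, 8 mod 4=0
i=1  r:2+0=>2  c:2·0+1=>1
col: 5 vs 1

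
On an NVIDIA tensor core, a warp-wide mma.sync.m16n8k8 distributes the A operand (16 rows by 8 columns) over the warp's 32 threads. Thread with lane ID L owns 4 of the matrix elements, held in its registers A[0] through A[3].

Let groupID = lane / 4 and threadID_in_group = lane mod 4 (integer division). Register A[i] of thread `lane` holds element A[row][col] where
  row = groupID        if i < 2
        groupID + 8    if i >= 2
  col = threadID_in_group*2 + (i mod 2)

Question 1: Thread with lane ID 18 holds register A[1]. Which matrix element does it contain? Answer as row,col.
lane 18→18/4=4, 18 mod 4=2
i=1  r:4+0→4  c:2·2+1→5

4,5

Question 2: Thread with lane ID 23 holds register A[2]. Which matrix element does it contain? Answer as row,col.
lane 23->23/4=5, 23 mod 4=3
i=2  r:5+8->13  c:2·3+0->6

13,6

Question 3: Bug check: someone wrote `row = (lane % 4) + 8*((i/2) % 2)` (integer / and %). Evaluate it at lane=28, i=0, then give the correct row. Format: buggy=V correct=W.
buggy=0 correct=7

`(lane % 4) + 8*((i/2) % 2)`[28,0]→0
lane 28→28/4=7, 28 mod 4=0
i=0  r:7+0→7  c:2·0+0→0
row: 0 vs 7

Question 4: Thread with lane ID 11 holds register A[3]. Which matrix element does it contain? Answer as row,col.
10,7

lane 11: G=2 (11/4), T=3 (11%4)
i=3: r=2+8=10, c=3*2+1=7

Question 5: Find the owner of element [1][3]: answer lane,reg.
r=1->g=1,rb=0  c=3->t=1,b0=1
L=1*4+1=5  i=0*2+1=1

5,1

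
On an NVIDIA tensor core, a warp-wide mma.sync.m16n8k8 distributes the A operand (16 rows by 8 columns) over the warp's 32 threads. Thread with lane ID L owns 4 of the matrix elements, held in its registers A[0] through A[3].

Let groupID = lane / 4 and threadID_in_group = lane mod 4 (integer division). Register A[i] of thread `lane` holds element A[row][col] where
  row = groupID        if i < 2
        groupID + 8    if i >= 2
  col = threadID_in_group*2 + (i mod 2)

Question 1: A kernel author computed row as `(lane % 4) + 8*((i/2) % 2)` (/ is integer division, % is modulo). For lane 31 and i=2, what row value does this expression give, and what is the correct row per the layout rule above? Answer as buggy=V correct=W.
`(lane % 4) + 8*((i/2) % 2)`[31,2]→11
31: G=7,T=3
[2] (7+8,3*2+0) = (15,6)
row: 11 vs 15

buggy=11 correct=15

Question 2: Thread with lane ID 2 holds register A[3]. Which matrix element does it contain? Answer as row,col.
lane 2->2/4=0, 2 mod 4=2
i=3  r:0+8->8  c:2·2+1->5

8,5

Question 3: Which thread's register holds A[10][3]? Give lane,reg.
r=10->g=2,rb=1  c=3->t=1,b0=1
L=2*4+1=9  i=1*2+1=3

9,3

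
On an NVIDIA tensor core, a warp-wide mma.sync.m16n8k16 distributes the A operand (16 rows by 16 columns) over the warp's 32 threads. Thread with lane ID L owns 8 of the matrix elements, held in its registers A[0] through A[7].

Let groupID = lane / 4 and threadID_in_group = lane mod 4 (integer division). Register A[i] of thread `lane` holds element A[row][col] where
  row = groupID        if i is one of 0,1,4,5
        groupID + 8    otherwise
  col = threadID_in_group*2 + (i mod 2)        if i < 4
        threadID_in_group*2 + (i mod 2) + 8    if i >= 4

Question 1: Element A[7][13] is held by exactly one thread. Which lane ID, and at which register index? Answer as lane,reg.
30,5

r:7=>grp=7,rB=0  c:13=>cB=1,tig=2,lo=1
L=7*4+2=30  i=1*4+0*2+1=5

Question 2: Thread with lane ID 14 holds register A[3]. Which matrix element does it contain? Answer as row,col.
11,5

L=14→G=14>>2=3, T=14&3=2
[3]→row 3+8=11  col 2·2+1+0=5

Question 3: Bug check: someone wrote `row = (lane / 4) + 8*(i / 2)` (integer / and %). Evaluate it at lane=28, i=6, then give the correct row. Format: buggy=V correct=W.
buggy=31 correct=15

`(lane / 4) + 8*(i / 2)`[28,6]->31
28: g=7,t=0
[6] (7+8,0*2+0+8) = (15,8)
row: 31 vs 15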